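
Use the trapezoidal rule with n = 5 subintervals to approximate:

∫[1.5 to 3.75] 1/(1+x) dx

f(x) = 1/(1+x)
a = 1.5, b = 3.75, n = 5
h = (b - a)/n = 0.450000

Trapezoidal rule: (h/2)[f(x₀) + 2f(x₁) + 2f(x₂) + ... + f(xₙ)]

x_0 = 1.5000, f(x_0) = 0.400000, coefficient = 1
x_1 = 1.9500, f(x_1) = 0.338983, coefficient = 2
x_2 = 2.4000, f(x_2) = 0.294118, coefficient = 2
x_3 = 2.8500, f(x_3) = 0.259740, coefficient = 2
x_4 = 3.3000, f(x_4) = 0.232558, coefficient = 2
x_5 = 3.7500, f(x_5) = 0.210526, coefficient = 1

I ≈ (0.450000/2) × 2.861325 = 0.643798
Exact value: 0.641854
Error: 0.001944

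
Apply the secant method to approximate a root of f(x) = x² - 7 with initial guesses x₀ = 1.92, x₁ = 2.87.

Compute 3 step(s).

f(x) = x² - 7
x₀ = 1.92, x₁ = 2.87

Secant formula: x_{n+1} = x_n - f(x_n)(x_n - x_{n-1})/(f(x_n) - f(x_{n-1}))

Iteration 1:
  f(1.920000) = -3.313600
  f(2.870000) = 1.236900
  x_2 = 2.870000 - 1.236900×(2.870000 - 1.920000)/(1.236900 - (-3.313600))
       = 2.611775
Iteration 2:
  f(2.870000) = 1.236900
  f(2.611775) = -0.178634
  x_3 = 2.611775 - (-0.178634)×(2.611775 - 2.870000)/(-0.178634 - 1.236900)
       = 2.644361
Iteration 3:
  f(2.611775) = -0.178634
  f(2.644361) = -0.007353
  x_4 = 2.644361 - (-0.007353)×(2.644361 - 2.611775)/(-0.007353 - (-0.178634))
       = 2.645760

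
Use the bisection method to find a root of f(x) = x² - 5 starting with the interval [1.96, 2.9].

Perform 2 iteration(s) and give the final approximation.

f(x) = x² - 5
Initial interval: [1.96, 2.9]

Iteration 1:
  c_1 = (1.960000 + 2.900000)/2 = 2.430000
  f(c_1) = f(2.430000) = 0.904900
  f(a) × f(c) < 0, new interval: [1.960000, 2.430000]
Iteration 2:
  c_2 = (1.960000 + 2.430000)/2 = 2.195000
  f(c_2) = f(2.195000) = -0.181975
  f(a) × f(c) ≥ 0, new interval: [2.195000, 2.430000]

After 2 iteration(s), the approximation is c_2 = 2.195000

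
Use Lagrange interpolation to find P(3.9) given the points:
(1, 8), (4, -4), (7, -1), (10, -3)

Lagrange interpolation formula:
P(x) = Σ yᵢ × Lᵢ(x)
where Lᵢ(x) = Π_{j≠i} (x - xⱼ)/(xᵢ - xⱼ)

L_0(3.9) = (3.9 - 4)/(1 - 4) × (3.9 - 7)/(1 - 7) × (3.9 - 10)/(1 - 10) = 0.011673
L_1(3.9) = (3.9 - 1)/(4 - 1) × (3.9 - 7)/(4 - 7) × (3.9 - 10)/(4 - 10) = 1.015537
L_2(3.9) = (3.9 - 1)/(7 - 1) × (3.9 - 4)/(7 - 4) × (3.9 - 10)/(7 - 10) = -0.032759
L_3(3.9) = (3.9 - 1)/(10 - 1) × (3.9 - 4)/(10 - 4) × (3.9 - 7)/(10 - 7) = 0.005549

P(3.9) = 8×L_0(3.9) + (-4)×L_1(3.9) + (-1)×L_2(3.9) + (-3)×L_3(3.9)
P(3.9) = -3.952654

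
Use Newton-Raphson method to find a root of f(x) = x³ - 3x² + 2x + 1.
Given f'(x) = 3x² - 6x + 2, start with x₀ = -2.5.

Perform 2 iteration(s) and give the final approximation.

f(x) = x³ - 3x² + 2x + 1
f'(x) = 3x² - 6x + 2
x₀ = -2.5

Newton-Raphson formula: x_{n+1} = x_n - f(x_n)/f'(x_n)

Iteration 1:
  f(-2.500000) = -38.375000
  f'(-2.500000) = 35.750000
  x_1 = -2.500000 - (-38.375000)/35.750000 = -1.426573
Iteration 2:
  f(-1.426573) = -10.861718
  f'(-1.426573) = 16.664776
  x_2 = -1.426573 - (-10.861718)/16.664776 = -0.774796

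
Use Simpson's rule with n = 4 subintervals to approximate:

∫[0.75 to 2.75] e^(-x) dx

f(x) = e^(-x)
a = 0.75, b = 2.75, n = 4
h = (b - a)/n = 0.500000

Simpson's rule: (h/3)[f(x₀) + 4f(x₁) + 2f(x₂) + ... + f(xₙ)]

x_0 = 0.7500, f(x_0) = 0.472367, coefficient = 1
x_1 = 1.2500, f(x_1) = 0.286505, coefficient = 4
x_2 = 1.7500, f(x_2) = 0.173774, coefficient = 2
x_3 = 2.2500, f(x_3) = 0.105399, coefficient = 4
x_4 = 2.7500, f(x_4) = 0.063928, coefficient = 1

I ≈ (0.500000/3) × 2.451458 = 0.408576
Exact value: 0.408439
Error: 0.000138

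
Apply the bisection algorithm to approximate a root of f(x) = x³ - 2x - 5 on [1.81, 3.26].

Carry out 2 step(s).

f(x) = x³ - 2x - 5
Initial interval: [1.81, 3.26]

Iteration 1:
  c_1 = (1.810000 + 3.260000)/2 = 2.535000
  f(c_1) = f(2.535000) = 6.220480
  f(a) × f(c) < 0, new interval: [1.810000, 2.535000]
Iteration 2:
  c_2 = (1.810000 + 2.535000)/2 = 2.172500
  f(c_2) = f(2.172500) = 0.908670
  f(a) × f(c) < 0, new interval: [1.810000, 2.172500]

After 2 iteration(s), the approximation is c_2 = 2.172500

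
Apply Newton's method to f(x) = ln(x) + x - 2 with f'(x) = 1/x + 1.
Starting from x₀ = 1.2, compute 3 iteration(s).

f(x) = ln(x) + x - 2
f'(x) = 1/x + 1
x₀ = 1.2

Newton-Raphson formula: x_{n+1} = x_n - f(x_n)/f'(x_n)

Iteration 1:
  f(1.200000) = -0.617678
  f'(1.200000) = 1.833333
  x_1 = 1.200000 - (-0.617678)/1.833333 = 1.536916
Iteration 2:
  f(1.536916) = -0.033307
  f'(1.536916) = 1.650654
  x_2 = 1.536916 - (-0.033307)/1.650654 = 1.557094
Iteration 3:
  f(1.557094) = -0.000085
  f'(1.557094) = 1.642222
  x_3 = 1.557094 - (-0.000085)/1.642222 = 1.557146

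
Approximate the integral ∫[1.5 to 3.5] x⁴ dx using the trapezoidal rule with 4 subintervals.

f(x) = x⁴
a = 1.5, b = 3.5, n = 4
h = (b - a)/n = 0.500000

Trapezoidal rule: (h/2)[f(x₀) + 2f(x₁) + 2f(x₂) + ... + f(xₙ)]

x_0 = 1.5000, f(x_0) = 5.062500, coefficient = 1
x_1 = 2.0000, f(x_1) = 16.000000, coefficient = 2
x_2 = 2.5000, f(x_2) = 39.062500, coefficient = 2
x_3 = 3.0000, f(x_3) = 81.000000, coefficient = 2
x_4 = 3.5000, f(x_4) = 150.062500, coefficient = 1

I ≈ (0.500000/2) × 427.250000 = 106.812500
Exact value: 103.525000
Error: 3.287500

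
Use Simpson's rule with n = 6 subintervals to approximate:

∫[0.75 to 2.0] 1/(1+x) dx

f(x) = 1/(1+x)
a = 0.75, b = 2.0, n = 6
h = (b - a)/n = 0.208333

Simpson's rule: (h/3)[f(x₀) + 4f(x₁) + 2f(x₂) + ... + f(xₙ)]

x_0 = 0.7500, f(x_0) = 0.571429, coefficient = 1
x_1 = 0.9583, f(x_1) = 0.510638, coefficient = 4
x_2 = 1.1667, f(x_2) = 0.461538, coefficient = 2
x_3 = 1.3750, f(x_3) = 0.421053, coefficient = 4
x_4 = 1.5833, f(x_4) = 0.387097, coefficient = 2
x_5 = 1.7917, f(x_5) = 0.358209, coefficient = 4
x_6 = 2.0000, f(x_6) = 0.333333, coefficient = 1

I ≈ (0.208333/3) × 7.761632 = 0.539002
Exact value: 0.538997
Error: 0.000006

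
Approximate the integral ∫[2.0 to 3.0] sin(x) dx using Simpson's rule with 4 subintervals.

f(x) = sin(x)
a = 2.0, b = 3.0, n = 4
h = (b - a)/n = 0.250000

Simpson's rule: (h/3)[f(x₀) + 4f(x₁) + 2f(x₂) + ... + f(xₙ)]

x_0 = 2.0000, f(x_0) = 0.909297, coefficient = 1
x_1 = 2.2500, f(x_1) = 0.778073, coefficient = 4
x_2 = 2.5000, f(x_2) = 0.598472, coefficient = 2
x_3 = 2.7500, f(x_3) = 0.381661, coefficient = 4
x_4 = 3.0000, f(x_4) = 0.141120, coefficient = 1

I ≈ (0.250000/3) × 6.886298 = 0.573858
Exact value: 0.573846
Error: 0.000013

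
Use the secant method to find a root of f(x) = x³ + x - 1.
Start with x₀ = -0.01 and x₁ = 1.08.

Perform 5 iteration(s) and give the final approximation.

f(x) = x³ + x - 1
x₀ = -0.01, x₁ = 1.08

Secant formula: x_{n+1} = x_n - f(x_n)(x_n - x_{n-1})/(f(x_n) - f(x_{n-1}))

Iteration 1:
  f(-0.010000) = -1.010001
  f(1.080000) = 1.339712
  x_2 = 1.080000 - 1.339712×(1.080000 - (-0.010000))/(1.339712 - (-1.010001))
       = 0.458526
Iteration 2:
  f(1.080000) = 1.339712
  f(0.458526) = -0.445071
  x_3 = 0.458526 - (-0.445071)×(0.458526 - 1.080000)/(-0.445071 - 1.339712)
       = 0.613503
Iteration 3:
  f(0.458526) = -0.445071
  f(0.613503) = -0.155584
  x_4 = 0.613503 - (-0.155584)×(0.613503 - 0.458526)/(-0.155584 - (-0.445071))
       = 0.696794
Iteration 4:
  f(0.613503) = -0.155584
  f(0.696794) = 0.035104
  x_5 = 0.696794 - 0.035104×(0.696794 - 0.613503)/(0.035104 - (-0.155584))
       = 0.681461
Iteration 5:
  f(0.696794) = 0.035104
  f(0.681461) = -0.002075
  x_6 = 0.681461 - (-0.002075)×(0.681461 - 0.696794)/(-0.002075 - 0.035104)
       = 0.682317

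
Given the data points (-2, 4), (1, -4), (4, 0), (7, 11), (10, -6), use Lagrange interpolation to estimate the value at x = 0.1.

Lagrange interpolation formula:
P(x) = Σ yᵢ × Lᵢ(x)
where Lᵢ(x) = Π_{j≠i} (x - xⱼ)/(xᵢ - xⱼ)

L_0(0.1) = (0.1 - 1)/(-2 - 1) × (0.1 - 4)/(-2 - 4) × (0.1 - 7)/(-2 - 7) × (0.1 - 10)/(-2 - 10) = 0.123338
L_1(0.1) = (0.1 - (-2))/(1 - (-2)) × (0.1 - 4)/(1 - 4) × (0.1 - 7)/(1 - 7) × (0.1 - 10)/(1 - 10) = 1.151150
L_2(0.1) = (0.1 - (-2))/(4 - (-2)) × (0.1 - 1)/(4 - 1) × (0.1 - 7)/(4 - 7) × (0.1 - 10)/(4 - 10) = -0.398475
L_3(0.1) = (0.1 - (-2))/(7 - (-2)) × (0.1 - 1)/(7 - 1) × (0.1 - 4)/(7 - 4) × (0.1 - 10)/(7 - 10) = 0.150150
L_4(0.1) = (0.1 - (-2))/(10 - (-2)) × (0.1 - 1)/(10 - 1) × (0.1 - 4)/(10 - 4) × (0.1 - 7)/(10 - 7) = -0.026163

P(0.1) = 4×L_0(0.1) + (-4)×L_1(0.1) + 0×L_2(0.1) + 11×L_3(0.1) + (-6)×L_4(0.1)
P(0.1) = -2.302625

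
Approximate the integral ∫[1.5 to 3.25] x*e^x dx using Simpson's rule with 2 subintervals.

f(x) = x*e^x
a = 1.5, b = 3.25, n = 2
h = (b - a)/n = 0.875000

Simpson's rule: (h/3)[f(x₀) + 4f(x₁) + 2f(x₂) + ... + f(xₙ)]

x_0 = 1.5000, f(x_0) = 6.722534, coefficient = 1
x_1 = 2.3750, f(x_1) = 25.533656, coefficient = 4
x_2 = 3.2500, f(x_2) = 83.818605, coefficient = 1

I ≈ (0.875000/3) × 192.675764 = 56.197098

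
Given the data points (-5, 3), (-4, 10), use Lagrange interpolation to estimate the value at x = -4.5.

Lagrange interpolation formula:
P(x) = Σ yᵢ × Lᵢ(x)
where Lᵢ(x) = Π_{j≠i} (x - xⱼ)/(xᵢ - xⱼ)

L_0(-4.5) = (-4.5 - (-4))/(-5 - (-4)) = 0.500000
L_1(-4.5) = (-4.5 - (-5))/(-4 - (-5)) = 0.500000

P(-4.5) = 3×L_0(-4.5) + 10×L_1(-4.5)
P(-4.5) = 6.500000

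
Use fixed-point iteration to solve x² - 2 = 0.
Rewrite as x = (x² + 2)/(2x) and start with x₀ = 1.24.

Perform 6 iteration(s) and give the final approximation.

Equation: x² - 2 = 0
Fixed-point form: x = (x² + 2)/(2x)
x₀ = 1.24

x_1 = g(1.240000) = 1.426452
x_2 = g(1.426452) = 1.414266
x_3 = g(1.414266) = 1.414214
x_4 = g(1.414214) = 1.414214
x_5 = g(1.414214) = 1.414214
x_6 = g(1.414214) = 1.414214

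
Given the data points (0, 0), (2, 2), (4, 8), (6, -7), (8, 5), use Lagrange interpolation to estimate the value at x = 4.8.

Lagrange interpolation formula:
P(x) = Σ yᵢ × Lᵢ(x)
where Lᵢ(x) = Π_{j≠i} (x - xⱼ)/(xᵢ - xⱼ)

L_0(4.8) = (4.8 - 2)/(0 - 2) × (4.8 - 4)/(0 - 4) × (4.8 - 6)/(0 - 6) × (4.8 - 8)/(0 - 8) = 0.022400
L_1(4.8) = (4.8 - 0)/(2 - 0) × (4.8 - 4)/(2 - 4) × (4.8 - 6)/(2 - 6) × (4.8 - 8)/(2 - 8) = -0.153600
L_2(4.8) = (4.8 - 0)/(4 - 0) × (4.8 - 2)/(4 - 2) × (4.8 - 6)/(4 - 6) × (4.8 - 8)/(4 - 8) = 0.806400
L_3(4.8) = (4.8 - 0)/(6 - 0) × (4.8 - 2)/(6 - 2) × (4.8 - 4)/(6 - 4) × (4.8 - 8)/(6 - 8) = 0.358400
L_4(4.8) = (4.8 - 0)/(8 - 0) × (4.8 - 2)/(8 - 2) × (4.8 - 4)/(8 - 4) × (4.8 - 6)/(8 - 6) = -0.033600

P(4.8) = 0×L_0(4.8) + 2×L_1(4.8) + 8×L_2(4.8) + (-7)×L_3(4.8) + 5×L_4(4.8)
P(4.8) = 3.467200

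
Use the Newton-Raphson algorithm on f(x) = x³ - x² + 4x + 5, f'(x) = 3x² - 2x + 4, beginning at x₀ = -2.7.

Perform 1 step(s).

f(x) = x³ - x² + 4x + 5
f'(x) = 3x² - 2x + 4
x₀ = -2.7

Newton-Raphson formula: x_{n+1} = x_n - f(x_n)/f'(x_n)

Iteration 1:
  f(-2.700000) = -32.773000
  f'(-2.700000) = 31.270000
  x_1 = -2.700000 - (-32.773000)/31.270000 = -1.651935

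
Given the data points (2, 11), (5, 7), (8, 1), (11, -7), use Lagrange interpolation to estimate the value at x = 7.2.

Lagrange interpolation formula:
P(x) = Σ yᵢ × Lᵢ(x)
where Lᵢ(x) = Π_{j≠i} (x - xⱼ)/(xᵢ - xⱼ)

L_0(7.2) = (7.2 - 5)/(2 - 5) × (7.2 - 8)/(2 - 8) × (7.2 - 11)/(2 - 11) = -0.041284
L_1(7.2) = (7.2 - 2)/(5 - 2) × (7.2 - 8)/(5 - 8) × (7.2 - 11)/(5 - 11) = 0.292741
L_2(7.2) = (7.2 - 2)/(8 - 2) × (7.2 - 5)/(8 - 5) × (7.2 - 11)/(8 - 11) = 0.805037
L_3(7.2) = (7.2 - 2)/(11 - 2) × (7.2 - 5)/(11 - 5) × (7.2 - 8)/(11 - 8) = -0.056494

P(7.2) = 11×L_0(7.2) + 7×L_1(7.2) + 1×L_2(7.2) + (-7)×L_3(7.2)
P(7.2) = 2.795556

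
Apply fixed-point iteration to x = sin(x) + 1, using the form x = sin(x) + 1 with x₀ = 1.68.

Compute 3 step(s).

Equation: x = sin(x) + 1
Fixed-point form: x = sin(x) + 1
x₀ = 1.68

x_1 = g(1.680000) = 1.994043
x_2 = g(1.994043) = 1.911760
x_3 = g(1.911760) = 1.942433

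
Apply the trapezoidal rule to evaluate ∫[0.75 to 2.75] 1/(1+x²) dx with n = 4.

f(x) = 1/(1+x²)
a = 0.75, b = 2.75, n = 4
h = (b - a)/n = 0.500000

Trapezoidal rule: (h/2)[f(x₀) + 2f(x₁) + 2f(x₂) + ... + f(xₙ)]

x_0 = 0.7500, f(x_0) = 0.640000, coefficient = 1
x_1 = 1.2500, f(x_1) = 0.390244, coefficient = 2
x_2 = 1.7500, f(x_2) = 0.246154, coefficient = 2
x_3 = 2.2500, f(x_3) = 0.164948, coefficient = 2
x_4 = 2.7500, f(x_4) = 0.116788, coefficient = 1

I ≈ (0.500000/2) × 2.359481 = 0.589870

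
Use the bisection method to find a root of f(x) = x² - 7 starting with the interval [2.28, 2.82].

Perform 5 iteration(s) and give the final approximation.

f(x) = x² - 7
Initial interval: [2.28, 2.82]

Iteration 1:
  c_1 = (2.280000 + 2.820000)/2 = 2.550000
  f(c_1) = f(2.550000) = -0.497500
  f(a) × f(c) ≥ 0, new interval: [2.550000, 2.820000]
Iteration 2:
  c_2 = (2.550000 + 2.820000)/2 = 2.685000
  f(c_2) = f(2.685000) = 0.209225
  f(a) × f(c) < 0, new interval: [2.550000, 2.685000]
Iteration 3:
  c_3 = (2.550000 + 2.685000)/2 = 2.617500
  f(c_3) = f(2.617500) = -0.148694
  f(a) × f(c) ≥ 0, new interval: [2.617500, 2.685000]
Iteration 4:
  c_4 = (2.617500 + 2.685000)/2 = 2.651250
  f(c_4) = f(2.651250) = 0.029127
  f(a) × f(c) < 0, new interval: [2.617500, 2.651250]
Iteration 5:
  c_5 = (2.617500 + 2.651250)/2 = 2.634375
  f(c_5) = f(2.634375) = -0.060068
  f(a) × f(c) ≥ 0, new interval: [2.634375, 2.651250]

After 5 iteration(s), the approximation is c_5 = 2.634375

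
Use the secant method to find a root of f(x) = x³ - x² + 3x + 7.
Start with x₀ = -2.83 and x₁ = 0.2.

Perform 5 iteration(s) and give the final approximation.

f(x) = x³ - x² + 3x + 7
x₀ = -2.83, x₁ = 0.2

Secant formula: x_{n+1} = x_n - f(x_n)(x_n - x_{n-1})/(f(x_n) - f(x_{n-1}))

Iteration 1:
  f(-2.830000) = -32.164087
  f(0.200000) = 7.568000
  x_2 = 0.200000 - 7.568000×(0.200000 - (-2.830000))/(7.568000 - (-32.164087))
       = -0.377142
Iteration 2:
  f(0.200000) = 7.568000
  f(-0.377142) = 5.672696
  x_3 = -0.377142 - 5.672696×(-0.377142 - 0.200000)/(5.672696 - 7.568000)
       = -2.104542
Iteration 3:
  f(-0.377142) = 5.672696
  f(-2.104542) = -13.063953
  x_4 = -2.104542 - (-13.063953)×(-2.104542 - (-0.377142))/(-13.063953 - 5.672696)
       = -0.900128
Iteration 4:
  f(-2.104542) = -13.063953
  f(-0.900128) = 2.760072
  x_5 = -0.900128 - 2.760072×(-0.900128 - (-2.104542))/(2.760072 - (-13.063953))
       = -1.110206
Iteration 5:
  f(-0.900128) = 2.760072
  f(-1.110206) = 1.068434
  x_6 = -1.110206 - 1.068434×(-1.110206 - (-0.900128))/(1.068434 - 2.760072)
       = -1.242890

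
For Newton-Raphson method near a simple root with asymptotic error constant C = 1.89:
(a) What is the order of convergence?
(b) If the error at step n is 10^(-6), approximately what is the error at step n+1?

(a) Newton-Raphson has quadratic (order 2) convergence near simple roots.
    This means |e_{n+1}| ≈ C|e_n|².

(b) With |e_n| = 10^(-6) and C = 1.89:
    |e_{n+1}| ≈ 1.89 × (10^(-6))² = 1.89 × 10^(-12)

(a) 2 (quadratic); (b) |e_{n+1}| ≈ 1.890e-12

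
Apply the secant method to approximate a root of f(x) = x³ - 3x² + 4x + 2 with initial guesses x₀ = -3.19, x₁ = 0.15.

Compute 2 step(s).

f(x) = x³ - 3x² + 4x + 2
x₀ = -3.19, x₁ = 0.15

Secant formula: x_{n+1} = x_n - f(x_n)(x_n - x_{n-1})/(f(x_n) - f(x_{n-1}))

Iteration 1:
  f(-3.190000) = -73.750059
  f(0.150000) = 2.535875
  x_2 = 0.150000 - 2.535875×(0.150000 - (-3.190000))/(2.535875 - (-73.750059))
       = 0.038973
Iteration 2:
  f(0.150000) = 2.535875
  f(0.038973) = 2.151393
  x_3 = 0.038973 - 2.151393×(0.038973 - 0.150000)/(2.151393 - 2.535875)
       = -0.582288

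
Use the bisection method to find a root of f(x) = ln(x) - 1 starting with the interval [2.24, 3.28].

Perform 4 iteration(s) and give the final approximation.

f(x) = ln(x) - 1
Initial interval: [2.24, 3.28]

Iteration 1:
  c_1 = (2.240000 + 3.280000)/2 = 2.760000
  f(c_1) = f(2.760000) = 0.015231
  f(a) × f(c) < 0, new interval: [2.240000, 2.760000]
Iteration 2:
  c_2 = (2.240000 + 2.760000)/2 = 2.500000
  f(c_2) = f(2.500000) = -0.083709
  f(a) × f(c) ≥ 0, new interval: [2.500000, 2.760000]
Iteration 3:
  c_3 = (2.500000 + 2.760000)/2 = 2.630000
  f(c_3) = f(2.630000) = -0.033016
  f(a) × f(c) ≥ 0, new interval: [2.630000, 2.760000]
Iteration 4:
  c_4 = (2.630000 + 2.760000)/2 = 2.695000
  f(c_4) = f(2.695000) = -0.008602
  f(a) × f(c) ≥ 0, new interval: [2.695000, 2.760000]

After 4 iteration(s), the approximation is c_4 = 2.695000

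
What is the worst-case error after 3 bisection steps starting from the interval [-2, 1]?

Bisection error bound: |error| ≤ (b-a)/2^n
|error| ≤ (1 - (-2))/2^3 = 3/2^3
|error| ≤ 0.3750000000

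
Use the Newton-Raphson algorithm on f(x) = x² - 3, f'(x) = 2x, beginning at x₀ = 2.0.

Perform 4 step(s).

f(x) = x² - 3
f'(x) = 2x
x₀ = 2.0

Newton-Raphson formula: x_{n+1} = x_n - f(x_n)/f'(x_n)

Iteration 1:
  f(2.000000) = 1.000000
  f'(2.000000) = 4.000000
  x_1 = 2.000000 - 1.000000/4.000000 = 1.750000
Iteration 2:
  f(1.750000) = 0.062500
  f'(1.750000) = 3.500000
  x_2 = 1.750000 - 0.062500/3.500000 = 1.732143
Iteration 3:
  f(1.732143) = 0.000319
  f'(1.732143) = 3.464286
  x_3 = 1.732143 - 0.000319/3.464286 = 1.732051
Iteration 4:
  f(1.732051) = 0.000000
  f'(1.732051) = 3.464102
  x_4 = 1.732051 - 0.000000/3.464102 = 1.732051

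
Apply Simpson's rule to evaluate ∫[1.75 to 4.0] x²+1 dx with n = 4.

f(x) = x²+1
a = 1.75, b = 4.0, n = 4
h = (b - a)/n = 0.562500

Simpson's rule: (h/3)[f(x₀) + 4f(x₁) + 2f(x₂) + ... + f(xₙ)]

x_0 = 1.7500, f(x_0) = 4.062500, coefficient = 1
x_1 = 2.3125, f(x_1) = 6.347656, coefficient = 4
x_2 = 2.8750, f(x_2) = 9.265625, coefficient = 2
x_3 = 3.4375, f(x_3) = 12.816406, coefficient = 4
x_4 = 4.0000, f(x_4) = 17.000000, coefficient = 1

I ≈ (0.562500/3) × 116.250000 = 21.796875
Exact value: 21.796875
Error: 0.000000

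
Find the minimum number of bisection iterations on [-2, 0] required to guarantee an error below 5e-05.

We need (b-a)/2^n ≤ 5e-05
(0 - (-2))/2^n ≤ 5e-05
2/2^n ≤ 5e-05
2^n ≥ 40000
n ≥ log₂(40000) = 15.29
n ≥ 16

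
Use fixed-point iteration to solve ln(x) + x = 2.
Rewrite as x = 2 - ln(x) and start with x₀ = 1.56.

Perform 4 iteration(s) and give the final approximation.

Equation: ln(x) + x = 2
Fixed-point form: x = 2 - ln(x)
x₀ = 1.56

x_1 = g(1.560000) = 1.555314
x_2 = g(1.555314) = 1.558322
x_3 = g(1.558322) = 1.556390
x_4 = g(1.556390) = 1.557631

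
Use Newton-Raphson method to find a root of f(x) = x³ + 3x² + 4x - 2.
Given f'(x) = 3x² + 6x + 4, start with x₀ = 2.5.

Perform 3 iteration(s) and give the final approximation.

f(x) = x³ + 3x² + 4x - 2
f'(x) = 3x² + 6x + 4
x₀ = 2.5

Newton-Raphson formula: x_{n+1} = x_n - f(x_n)/f'(x_n)

Iteration 1:
  f(2.500000) = 42.375000
  f'(2.500000) = 37.750000
  x_1 = 2.500000 - 42.375000/37.750000 = 1.377483
Iteration 2:
  f(1.377483) = 11.816036
  f'(1.377483) = 17.957283
  x_2 = 1.377483 - 11.816036/17.957283 = 0.719475
Iteration 3:
  f(0.719475) = 2.803269
  f'(0.719475) = 9.869787
  x_3 = 0.719475 - 2.803269/9.869787 = 0.435450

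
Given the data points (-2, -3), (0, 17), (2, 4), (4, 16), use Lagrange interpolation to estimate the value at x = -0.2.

Lagrange interpolation formula:
P(x) = Σ yᵢ × Lᵢ(x)
where Lᵢ(x) = Π_{j≠i} (x - xⱼ)/(xᵢ - xⱼ)

L_0(-0.2) = (-0.2 - 0)/(-2 - 0) × (-0.2 - 2)/(-2 - 2) × (-0.2 - 4)/(-2 - 4) = 0.038500
L_1(-0.2) = (-0.2 - (-2))/(0 - (-2)) × (-0.2 - 2)/(0 - 2) × (-0.2 - 4)/(0 - 4) = 1.039500
L_2(-0.2) = (-0.2 - (-2))/(2 - (-2)) × (-0.2 - 0)/(2 - 0) × (-0.2 - 4)/(2 - 4) = -0.094500
L_3(-0.2) = (-0.2 - (-2))/(4 - (-2)) × (-0.2 - 0)/(4 - 0) × (-0.2 - 2)/(4 - 2) = 0.016500

P(-0.2) = (-3)×L_0(-0.2) + 17×L_1(-0.2) + 4×L_2(-0.2) + 16×L_3(-0.2)
P(-0.2) = 17.442000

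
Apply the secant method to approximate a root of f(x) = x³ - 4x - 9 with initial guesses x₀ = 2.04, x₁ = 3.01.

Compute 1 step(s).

f(x) = x³ - 4x - 9
x₀ = 2.04, x₁ = 3.01

Secant formula: x_{n+1} = x_n - f(x_n)(x_n - x_{n-1})/(f(x_n) - f(x_{n-1}))

Iteration 1:
  f(2.040000) = -8.670336
  f(3.010000) = 6.230901
  x_2 = 3.010000 - 6.230901×(3.010000 - 2.040000)/(6.230901 - (-8.670336))
       = 2.604398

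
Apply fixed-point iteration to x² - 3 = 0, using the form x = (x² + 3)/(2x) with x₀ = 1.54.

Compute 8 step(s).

Equation: x² - 3 = 0
Fixed-point form: x = (x² + 3)/(2x)
x₀ = 1.54

x_1 = g(1.540000) = 1.744026
x_2 = g(1.744026) = 1.732092
x_3 = g(1.732092) = 1.732051
x_4 = g(1.732051) = 1.732051
x_5 = g(1.732051) = 1.732051
x_6 = g(1.732051) = 1.732051
x_7 = g(1.732051) = 1.732051
x_8 = g(1.732051) = 1.732051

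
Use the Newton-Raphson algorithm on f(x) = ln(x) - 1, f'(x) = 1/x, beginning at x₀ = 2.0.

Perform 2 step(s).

f(x) = ln(x) - 1
f'(x) = 1/x
x₀ = 2.0

Newton-Raphson formula: x_{n+1} = x_n - f(x_n)/f'(x_n)

Iteration 1:
  f(2.000000) = -0.306853
  f'(2.000000) = 0.500000
  x_1 = 2.000000 - (-0.306853)/0.500000 = 2.613706
Iteration 2:
  f(2.613706) = -0.039231
  f'(2.613706) = 0.382599
  x_2 = 2.613706 - (-0.039231)/0.382599 = 2.716244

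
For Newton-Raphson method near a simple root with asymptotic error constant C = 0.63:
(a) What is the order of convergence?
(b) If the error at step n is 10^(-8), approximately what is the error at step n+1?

(a) Newton-Raphson has quadratic (order 2) convergence near simple roots.
    This means |e_{n+1}| ≈ C|e_n|².

(b) With |e_n| = 10^(-8) and C = 0.63:
    |e_{n+1}| ≈ 0.63 × (10^(-8))² = 0.63 × 10^(-16)

(a) 2 (quadratic); (b) |e_{n+1}| ≈ 6.300e-17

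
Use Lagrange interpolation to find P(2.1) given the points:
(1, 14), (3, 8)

Lagrange interpolation formula:
P(x) = Σ yᵢ × Lᵢ(x)
where Lᵢ(x) = Π_{j≠i} (x - xⱼ)/(xᵢ - xⱼ)

L_0(2.1) = (2.1 - 3)/(1 - 3) = 0.450000
L_1(2.1) = (2.1 - 1)/(3 - 1) = 0.550000

P(2.1) = 14×L_0(2.1) + 8×L_1(2.1)
P(2.1) = 10.700000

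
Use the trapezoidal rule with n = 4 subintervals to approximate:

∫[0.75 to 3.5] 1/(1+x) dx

f(x) = 1/(1+x)
a = 0.75, b = 3.5, n = 4
h = (b - a)/n = 0.687500

Trapezoidal rule: (h/2)[f(x₀) + 2f(x₁) + 2f(x₂) + ... + f(xₙ)]

x_0 = 0.7500, f(x_0) = 0.571429, coefficient = 1
x_1 = 1.4375, f(x_1) = 0.410256, coefficient = 2
x_2 = 2.1250, f(x_2) = 0.320000, coefficient = 2
x_3 = 2.8125, f(x_3) = 0.262295, coefficient = 2
x_4 = 3.5000, f(x_4) = 0.222222, coefficient = 1

I ≈ (0.687500/2) × 2.778754 = 0.955197
Exact value: 0.944462
Error: 0.010735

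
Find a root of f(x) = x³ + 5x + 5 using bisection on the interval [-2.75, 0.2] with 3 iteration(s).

f(x) = x³ + 5x + 5
Initial interval: [-2.75, 0.2]

Iteration 1:
  c_1 = (-2.750000 + 0.200000)/2 = -1.275000
  f(c_1) = f(-1.275000) = -3.447672
  f(a) × f(c) ≥ 0, new interval: [-1.275000, 0.200000]
Iteration 2:
  c_2 = (-1.275000 + 0.200000)/2 = -0.537500
  f(c_2) = f(-0.537500) = 2.157213
  f(a) × f(c) < 0, new interval: [-1.275000, -0.537500]
Iteration 3:
  c_3 = (-1.275000 + (-0.537500))/2 = -0.906250
  f(c_3) = f(-0.906250) = -0.275543
  f(a) × f(c) ≥ 0, new interval: [-0.906250, -0.537500]

After 3 iteration(s), the approximation is c_3 = -0.906250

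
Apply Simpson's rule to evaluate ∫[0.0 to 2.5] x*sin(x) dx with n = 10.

f(x) = x*sin(x)
a = 0.0, b = 2.5, n = 10
h = (b - a)/n = 0.250000

Simpson's rule: (h/3)[f(x₀) + 4f(x₁) + 2f(x₂) + ... + f(xₙ)]

x_0 = 0.0000, f(x_0) = 0.000000, coefficient = 1
x_1 = 0.2500, f(x_1) = 0.061851, coefficient = 4
x_2 = 0.5000, f(x_2) = 0.239713, coefficient = 2
x_3 = 0.7500, f(x_3) = 0.511229, coefficient = 4
x_4 = 1.0000, f(x_4) = 0.841471, coefficient = 2
x_5 = 1.2500, f(x_5) = 1.186231, coefficient = 4
x_6 = 1.5000, f(x_6) = 1.496242, coefficient = 2
x_7 = 1.7500, f(x_7) = 1.721975, coefficient = 4
x_8 = 2.0000, f(x_8) = 1.818595, coefficient = 2
x_9 = 2.2500, f(x_9) = 1.750665, coefficient = 4
x_10 = 2.5000, f(x_10) = 1.496180, coefficient = 1

I ≈ (0.250000/3) × 31.216026 = 2.601336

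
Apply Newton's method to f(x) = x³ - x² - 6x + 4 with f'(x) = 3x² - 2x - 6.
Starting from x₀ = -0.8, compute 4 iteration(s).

f(x) = x³ - x² - 6x + 4
f'(x) = 3x² - 2x - 6
x₀ = -0.8

Newton-Raphson formula: x_{n+1} = x_n - f(x_n)/f'(x_n)

Iteration 1:
  f(-0.800000) = 7.648000
  f'(-0.800000) = -2.480000
  x_1 = -0.800000 - 7.648000/(-2.480000) = 2.283871
Iteration 2:
  f(2.283871) = -3.006469
  f'(2.283871) = 5.080458
  x_2 = 2.283871 - (-3.006469)/5.080458 = 2.875642
Iteration 3:
  f(2.875642) = 2.256430
  f'(2.875642) = 13.056671
  x_3 = 2.875642 - 2.256430/13.056671 = 2.702824
Iteration 4:
  f(2.702824) = 0.222625
  f'(2.702824) = 10.510127
  x_4 = 2.702824 - 0.222625/10.510127 = 2.681642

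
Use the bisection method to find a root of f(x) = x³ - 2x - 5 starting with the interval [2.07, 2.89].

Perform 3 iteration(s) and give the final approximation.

f(x) = x³ - 2x - 5
Initial interval: [2.07, 2.89]

Iteration 1:
  c_1 = (2.070000 + 2.890000)/2 = 2.480000
  f(c_1) = f(2.480000) = 5.292992
  f(a) × f(c) < 0, new interval: [2.070000, 2.480000]
Iteration 2:
  c_2 = (2.070000 + 2.480000)/2 = 2.275000
  f(c_2) = f(2.275000) = 2.224547
  f(a) × f(c) < 0, new interval: [2.070000, 2.275000]
Iteration 3:
  c_3 = (2.070000 + 2.275000)/2 = 2.172500
  f(c_3) = f(2.172500) = 0.908670
  f(a) × f(c) < 0, new interval: [2.070000, 2.172500]

After 3 iteration(s), the approximation is c_3 = 2.172500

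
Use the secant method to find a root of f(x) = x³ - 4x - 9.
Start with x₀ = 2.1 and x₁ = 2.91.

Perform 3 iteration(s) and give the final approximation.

f(x) = x³ - 4x - 9
x₀ = 2.1, x₁ = 2.91

Secant formula: x_{n+1} = x_n - f(x_n)(x_n - x_{n-1})/(f(x_n) - f(x_{n-1}))

Iteration 1:
  f(2.100000) = -8.139000
  f(2.910000) = 4.002171
  x_2 = 2.910000 - 4.002171×(2.910000 - 2.100000)/(4.002171 - (-8.139000))
       = 2.642995
Iteration 2:
  f(2.910000) = 4.002171
  f(2.642995) = -1.109550
  x_3 = 2.642995 - (-1.109550)×(2.642995 - 2.910000)/(-1.109550 - 4.002171)
       = 2.700951
Iteration 3:
  f(2.642995) = -1.109550
  f(2.700951) = -0.100002
  x_4 = 2.700951 - (-0.100002)×(2.700951 - 2.642995)/(-0.100002 - (-1.109550))
       = 2.706692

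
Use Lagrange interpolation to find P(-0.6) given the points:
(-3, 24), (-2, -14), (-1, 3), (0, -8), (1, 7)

Lagrange interpolation formula:
P(x) = Σ yᵢ × Lᵢ(x)
where Lᵢ(x) = Π_{j≠i} (x - xⱼ)/(xᵢ - xⱼ)

L_0(-0.6) = (-0.6 - (-2))/(-3 - (-2)) × (-0.6 - (-1))/(-3 - (-1)) × (-0.6 - 0)/(-3 - 0) × (-0.6 - 1)/(-3 - 1) = 0.022400
L_1(-0.6) = (-0.6 - (-3))/(-2 - (-3)) × (-0.6 - (-1))/(-2 - (-1)) × (-0.6 - 0)/(-2 - 0) × (-0.6 - 1)/(-2 - 1) = -0.153600
L_2(-0.6) = (-0.6 - (-3))/(-1 - (-3)) × (-0.6 - (-2))/(-1 - (-2)) × (-0.6 - 0)/(-1 - 0) × (-0.6 - 1)/(-1 - 1) = 0.806400
L_3(-0.6) = (-0.6 - (-3))/(0 - (-3)) × (-0.6 - (-2))/(0 - (-2)) × (-0.6 - (-1))/(0 - (-1)) × (-0.6 - 1)/(0 - 1) = 0.358400
L_4(-0.6) = (-0.6 - (-3))/(1 - (-3)) × (-0.6 - (-2))/(1 - (-2)) × (-0.6 - (-1))/(1 - (-1)) × (-0.6 - 0)/(1 - 0) = -0.033600

P(-0.6) = 24×L_0(-0.6) + (-14)×L_1(-0.6) + 3×L_2(-0.6) + (-8)×L_3(-0.6) + 7×L_4(-0.6)
P(-0.6) = 2.004800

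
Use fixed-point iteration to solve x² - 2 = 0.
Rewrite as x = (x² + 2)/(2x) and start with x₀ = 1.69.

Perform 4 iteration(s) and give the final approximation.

Equation: x² - 2 = 0
Fixed-point form: x = (x² + 2)/(2x)
x₀ = 1.69

x_1 = g(1.690000) = 1.436716
x_2 = g(1.436716) = 1.414390
x_3 = g(1.414390) = 1.414214
x_4 = g(1.414214) = 1.414214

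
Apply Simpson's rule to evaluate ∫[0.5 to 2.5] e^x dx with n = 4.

f(x) = e^x
a = 0.5, b = 2.5, n = 4
h = (b - a)/n = 0.500000

Simpson's rule: (h/3)[f(x₀) + 4f(x₁) + 2f(x₂) + ... + f(xₙ)]

x_0 = 0.5000, f(x_0) = 1.648721, coefficient = 1
x_1 = 1.0000, f(x_1) = 2.718282, coefficient = 4
x_2 = 1.5000, f(x_2) = 4.481689, coefficient = 2
x_3 = 2.0000, f(x_3) = 7.389056, coefficient = 4
x_4 = 2.5000, f(x_4) = 12.182494, coefficient = 1

I ≈ (0.500000/3) × 63.223945 = 10.537324
Exact value: 10.533773
Error: 0.003551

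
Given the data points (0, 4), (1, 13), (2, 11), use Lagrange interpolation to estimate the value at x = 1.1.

Lagrange interpolation formula:
P(x) = Σ yᵢ × Lᵢ(x)
where Lᵢ(x) = Π_{j≠i} (x - xⱼ)/(xᵢ - xⱼ)

L_0(1.1) = (1.1 - 1)/(0 - 1) × (1.1 - 2)/(0 - 2) = -0.045000
L_1(1.1) = (1.1 - 0)/(1 - 0) × (1.1 - 2)/(1 - 2) = 0.990000
L_2(1.1) = (1.1 - 0)/(2 - 0) × (1.1 - 1)/(2 - 1) = 0.055000

P(1.1) = 4×L_0(1.1) + 13×L_1(1.1) + 11×L_2(1.1)
P(1.1) = 13.295000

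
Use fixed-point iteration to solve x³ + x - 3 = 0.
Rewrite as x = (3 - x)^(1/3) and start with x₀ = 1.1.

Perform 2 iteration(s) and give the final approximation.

Equation: x³ + x - 3 = 0
Fixed-point form: x = (3 - x)^(1/3)
x₀ = 1.1

x_1 = g(1.100000) = 1.238562
x_2 = g(1.238562) = 1.207691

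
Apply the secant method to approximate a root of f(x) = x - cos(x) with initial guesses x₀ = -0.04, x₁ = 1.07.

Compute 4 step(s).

f(x) = x - cos(x)
x₀ = -0.04, x₁ = 1.07

Secant formula: x_{n+1} = x_n - f(x_n)(x_n - x_{n-1})/(f(x_n) - f(x_{n-1}))

Iteration 1:
  f(-0.040000) = -1.039200
  f(1.070000) = 0.589876
  x_2 = 1.070000 - 0.589876×(1.070000 - (-0.040000))/(0.589876 - (-1.039200))
       = 0.668078
Iteration 2:
  f(1.070000) = 0.589876
  f(0.668078) = -0.116936
  x_3 = 0.668078 - (-0.116936)×(0.668078 - 1.070000)/(-0.116936 - 0.589876)
       = 0.734572
Iteration 3:
  f(0.668078) = -0.116936
  f(0.734572) = -0.007545
  x_4 = 0.734572 - (-0.007545)×(0.734572 - 0.668078)/(-0.007545 - (-0.116936))
       = 0.739159
Iteration 4:
  f(0.734572) = -0.007545
  f(0.739159) = 0.000123
  x_5 = 0.739159 - 0.000123×(0.739159 - 0.734572)/(0.000123 - (-0.007545))
       = 0.739085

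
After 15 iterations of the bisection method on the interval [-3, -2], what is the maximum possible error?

Bisection error bound: |error| ≤ (b-a)/2^n
|error| ≤ (-2 - (-3))/2^15 = 1/2^15
|error| ≤ 0.0000305176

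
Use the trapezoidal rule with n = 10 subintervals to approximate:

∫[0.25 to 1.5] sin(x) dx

f(x) = sin(x)
a = 0.25, b = 1.5, n = 10
h = (b - a)/n = 0.125000

Trapezoidal rule: (h/2)[f(x₀) + 2f(x₁) + 2f(x₂) + ... + f(xₙ)]

x_0 = 0.2500, f(x_0) = 0.247404, coefficient = 1
x_1 = 0.3750, f(x_1) = 0.366273, coefficient = 2
x_2 = 0.5000, f(x_2) = 0.479426, coefficient = 2
x_3 = 0.6250, f(x_3) = 0.585097, coefficient = 2
x_4 = 0.7500, f(x_4) = 0.681639, coefficient = 2
x_5 = 0.8750, f(x_5) = 0.767544, coefficient = 2
x_6 = 1.0000, f(x_6) = 0.841471, coefficient = 2
x_7 = 1.1250, f(x_7) = 0.902268, coefficient = 2
x_8 = 1.2500, f(x_8) = 0.948985, coefficient = 2
x_9 = 1.3750, f(x_9) = 0.980893, coefficient = 2
x_10 = 1.5000, f(x_10) = 0.997495, coefficient = 1

I ≈ (0.125000/2) × 14.352087 = 0.897005
Exact value: 0.898175
Error: 0.001170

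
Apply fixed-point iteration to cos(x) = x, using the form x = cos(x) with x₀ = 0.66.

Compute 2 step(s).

Equation: cos(x) = x
Fixed-point form: x = cos(x)
x₀ = 0.66

x_1 = g(0.660000) = 0.789992
x_2 = g(0.789992) = 0.703851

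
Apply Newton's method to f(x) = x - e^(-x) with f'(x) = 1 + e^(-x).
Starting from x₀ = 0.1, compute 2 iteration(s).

f(x) = x - e^(-x)
f'(x) = 1 + e^(-x)
x₀ = 0.1

Newton-Raphson formula: x_{n+1} = x_n - f(x_n)/f'(x_n)

Iteration 1:
  f(0.100000) = -0.804837
  f'(0.100000) = 1.904837
  x_1 = 0.100000 - (-0.804837)/1.904837 = 0.522523
Iteration 2:
  f(0.522523) = -0.070500
  f'(0.522523) = 1.593023
  x_2 = 0.522523 - (-0.070500)/1.593023 = 0.566778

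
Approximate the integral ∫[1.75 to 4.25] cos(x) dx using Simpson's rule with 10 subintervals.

f(x) = cos(x)
a = 1.75, b = 4.25, n = 10
h = (b - a)/n = 0.250000

Simpson's rule: (h/3)[f(x₀) + 4f(x₁) + 2f(x₂) + ... + f(xₙ)]

x_0 = 1.7500, f(x_0) = -0.178246, coefficient = 1
x_1 = 2.0000, f(x_1) = -0.416147, coefficient = 4
x_2 = 2.2500, f(x_2) = -0.628174, coefficient = 2
x_3 = 2.5000, f(x_3) = -0.801144, coefficient = 4
x_4 = 2.7500, f(x_4) = -0.924302, coefficient = 2
x_5 = 3.0000, f(x_5) = -0.989992, coefficient = 4
x_6 = 3.2500, f(x_6) = -0.994130, coefficient = 2
x_7 = 3.5000, f(x_7) = -0.936457, coefficient = 4
x_8 = 3.7500, f(x_8) = -0.820559, coefficient = 2
x_9 = 4.0000, f(x_9) = -0.653644, coefficient = 4
x_10 = 4.2500, f(x_10) = -0.446087, coefficient = 1

I ≈ (0.250000/3) × -22.548197 = -1.879016
Exact value: -1.878975
Error: 0.000041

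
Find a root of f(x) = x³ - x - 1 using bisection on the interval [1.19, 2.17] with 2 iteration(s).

f(x) = x³ - x - 1
Initial interval: [1.19, 2.17]

Iteration 1:
  c_1 = (1.190000 + 2.170000)/2 = 1.680000
  f(c_1) = f(1.680000) = 2.061632
  f(a) × f(c) < 0, new interval: [1.190000, 1.680000]
Iteration 2:
  c_2 = (1.190000 + 1.680000)/2 = 1.435000
  f(c_2) = f(1.435000) = 0.519988
  f(a) × f(c) < 0, new interval: [1.190000, 1.435000]

After 2 iteration(s), the approximation is c_2 = 1.435000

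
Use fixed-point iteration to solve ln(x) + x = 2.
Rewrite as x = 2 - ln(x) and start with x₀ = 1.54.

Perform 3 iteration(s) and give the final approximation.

Equation: ln(x) + x = 2
Fixed-point form: x = 2 - ln(x)
x₀ = 1.54

x_1 = g(1.540000) = 1.568218
x_2 = g(1.568218) = 1.550060
x_3 = g(1.550060) = 1.561706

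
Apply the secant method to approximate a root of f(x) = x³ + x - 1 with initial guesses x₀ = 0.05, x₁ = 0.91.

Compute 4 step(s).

f(x) = x³ + x - 1
x₀ = 0.05, x₁ = 0.91

Secant formula: x_{n+1} = x_n - f(x_n)(x_n - x_{n-1})/(f(x_n) - f(x_{n-1}))

Iteration 1:
  f(0.050000) = -0.949875
  f(0.910000) = 0.663571
  x_2 = 0.910000 - 0.663571×(0.910000 - 0.050000)/(0.663571 - (-0.949875))
       = 0.556303
Iteration 2:
  f(0.910000) = 0.663571
  f(0.556303) = -0.271536
  x_3 = 0.556303 - (-0.271536)×(0.556303 - 0.910000)/(-0.271536 - 0.663571)
       = 0.659009
Iteration 3:
  f(0.556303) = -0.271536
  f(0.659009) = -0.054787
  x_4 = 0.659009 - (-0.054787)×(0.659009 - 0.556303)/(-0.054787 - (-0.271536))
       = 0.684970
Iteration 4:
  f(0.659009) = -0.054787
  f(0.684970) = 0.006348
  x_5 = 0.684970 - 0.006348×(0.684970 - 0.659009)/(0.006348 - (-0.054787))
       = 0.682275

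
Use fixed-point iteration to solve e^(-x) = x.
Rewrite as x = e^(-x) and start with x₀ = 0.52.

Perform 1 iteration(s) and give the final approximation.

Equation: e^(-x) = x
Fixed-point form: x = e^(-x)
x₀ = 0.52

x_1 = g(0.520000) = 0.594521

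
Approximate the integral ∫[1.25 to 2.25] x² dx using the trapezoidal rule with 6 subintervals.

f(x) = x²
a = 1.25, b = 2.25, n = 6
h = (b - a)/n = 0.166667

Trapezoidal rule: (h/2)[f(x₀) + 2f(x₁) + 2f(x₂) + ... + f(xₙ)]

x_0 = 1.2500, f(x_0) = 1.562500, coefficient = 1
x_1 = 1.4167, f(x_1) = 2.006944, coefficient = 2
x_2 = 1.5833, f(x_2) = 2.506944, coefficient = 2
x_3 = 1.7500, f(x_3) = 3.062500, coefficient = 2
x_4 = 1.9167, f(x_4) = 3.673611, coefficient = 2
x_5 = 2.0833, f(x_5) = 4.340278, coefficient = 2
x_6 = 2.2500, f(x_6) = 5.062500, coefficient = 1

I ≈ (0.166667/2) × 37.805556 = 3.150463
Exact value: 3.145833
Error: 0.004630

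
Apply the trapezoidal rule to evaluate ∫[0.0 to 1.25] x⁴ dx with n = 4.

f(x) = x⁴
a = 0.0, b = 1.25, n = 4
h = (b - a)/n = 0.312500

Trapezoidal rule: (h/2)[f(x₀) + 2f(x₁) + 2f(x₂) + ... + f(xₙ)]

x_0 = 0.0000, f(x_0) = 0.000000, coefficient = 1
x_1 = 0.3125, f(x_1) = 0.009537, coefficient = 2
x_2 = 0.6250, f(x_2) = 0.152588, coefficient = 2
x_3 = 0.9375, f(x_3) = 0.772476, coefficient = 2
x_4 = 1.2500, f(x_4) = 2.441406, coefficient = 1

I ≈ (0.312500/2) × 4.310608 = 0.673532
Exact value: 0.610352
Error: 0.063181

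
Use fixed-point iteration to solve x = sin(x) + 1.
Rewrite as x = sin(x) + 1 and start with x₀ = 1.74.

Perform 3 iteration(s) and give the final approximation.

Equation: x = sin(x) + 1
Fixed-point form: x = sin(x) + 1
x₀ = 1.74

x_1 = g(1.740000) = 1.985719
x_2 = g(1.985719) = 1.915147
x_3 = g(1.915147) = 1.941295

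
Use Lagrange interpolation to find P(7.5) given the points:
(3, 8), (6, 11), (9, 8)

Lagrange interpolation formula:
P(x) = Σ yᵢ × Lᵢ(x)
where Lᵢ(x) = Π_{j≠i} (x - xⱼ)/(xᵢ - xⱼ)

L_0(7.5) = (7.5 - 6)/(3 - 6) × (7.5 - 9)/(3 - 9) = -0.125000
L_1(7.5) = (7.5 - 3)/(6 - 3) × (7.5 - 9)/(6 - 9) = 0.750000
L_2(7.5) = (7.5 - 3)/(9 - 3) × (7.5 - 6)/(9 - 6) = 0.375000

P(7.5) = 8×L_0(7.5) + 11×L_1(7.5) + 8×L_2(7.5)
P(7.5) = 10.250000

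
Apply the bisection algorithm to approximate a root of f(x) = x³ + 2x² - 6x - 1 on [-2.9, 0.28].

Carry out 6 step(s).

f(x) = x³ + 2x² - 6x - 1
Initial interval: [-2.9, 0.28]

Iteration 1:
  c_1 = (-2.900000 + 0.280000)/2 = -1.310000
  f(c_1) = f(-1.310000) = 8.044109
  f(a) × f(c) ≥ 0, new interval: [-1.310000, 0.280000]
Iteration 2:
  c_2 = (-1.310000 + 0.280000)/2 = -0.515000
  f(c_2) = f(-0.515000) = 2.483859
  f(a) × f(c) ≥ 0, new interval: [-0.515000, 0.280000]
Iteration 3:
  c_3 = (-0.515000 + 0.280000)/2 = -0.117500
  f(c_3) = f(-0.117500) = -0.269010
  f(a) × f(c) < 0, new interval: [-0.515000, -0.117500]
Iteration 4:
  c_4 = (-0.515000 + (-0.117500))/2 = -0.316250
  f(c_4) = f(-0.316250) = 1.065899
  f(a) × f(c) ≥ 0, new interval: [-0.316250, -0.117500]
Iteration 5:
  c_5 = (-0.316250 + (-0.117500))/2 = -0.216875
  f(c_5) = f(-0.216875) = 0.385119
  f(a) × f(c) ≥ 0, new interval: [-0.216875, -0.117500]
Iteration 6:
  c_6 = (-0.216875 + (-0.117500))/2 = -0.167187
  f(c_6) = f(-0.167187) = 0.054355
  f(a) × f(c) ≥ 0, new interval: [-0.167187, -0.117500]

After 6 iteration(s), the approximation is c_6 = -0.167187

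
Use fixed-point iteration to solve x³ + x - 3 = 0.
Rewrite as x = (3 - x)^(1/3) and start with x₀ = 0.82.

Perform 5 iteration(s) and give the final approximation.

Equation: x³ + x - 3 = 0
Fixed-point form: x = (3 - x)^(1/3)
x₀ = 0.82

x_1 = g(0.820000) = 1.296638
x_2 = g(1.296638) = 1.194269
x_3 = g(1.194269) = 1.217730
x_4 = g(1.217730) = 1.212433
x_5 = g(1.212433) = 1.213633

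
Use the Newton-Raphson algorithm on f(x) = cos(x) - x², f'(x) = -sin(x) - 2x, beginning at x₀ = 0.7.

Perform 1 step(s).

f(x) = cos(x) - x²
f'(x) = -sin(x) - 2x
x₀ = 0.7

Newton-Raphson formula: x_{n+1} = x_n - f(x_n)/f'(x_n)

Iteration 1:
  f(0.700000) = 0.274842
  f'(0.700000) = -2.044218
  x_1 = 0.700000 - 0.274842/(-2.044218) = 0.834449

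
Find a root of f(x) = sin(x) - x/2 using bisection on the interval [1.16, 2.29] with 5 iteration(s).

f(x) = sin(x) - x/2
Initial interval: [1.16, 2.29]

Iteration 1:
  c_1 = (1.160000 + 2.290000)/2 = 1.725000
  f(c_1) = f(1.725000) = 0.125634
  f(a) × f(c) ≥ 0, new interval: [1.725000, 2.290000]
Iteration 2:
  c_2 = (1.725000 + 2.290000)/2 = 2.007500
  f(c_2) = f(2.007500) = -0.097599
  f(a) × f(c) < 0, new interval: [1.725000, 2.007500]
Iteration 3:
  c_3 = (1.725000 + 2.007500)/2 = 1.866250
  f(c_3) = f(1.866250) = 0.023545
  f(a) × f(c) ≥ 0, new interval: [1.866250, 2.007500]
Iteration 4:
  c_4 = (1.866250 + 2.007500)/2 = 1.936875
  f(c_4) = f(1.936875) = -0.034699
  f(a) × f(c) < 0, new interval: [1.866250, 1.936875]
Iteration 5:
  c_5 = (1.866250 + 1.936875)/2 = 1.901563
  f(c_5) = f(1.901563) = -0.004987
  f(a) × f(c) < 0, new interval: [1.866250, 1.901563]

After 5 iteration(s), the approximation is c_5 = 1.901563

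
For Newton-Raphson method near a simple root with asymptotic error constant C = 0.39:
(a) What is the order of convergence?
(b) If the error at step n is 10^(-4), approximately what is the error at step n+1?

(a) Newton-Raphson has quadratic (order 2) convergence near simple roots.
    This means |e_{n+1}| ≈ C|e_n|².

(b) With |e_n| = 10^(-4) and C = 0.39:
    |e_{n+1}| ≈ 0.39 × (10^(-4))² = 0.39 × 10^(-8)

(a) 2 (quadratic); (b) |e_{n+1}| ≈ 3.900e-09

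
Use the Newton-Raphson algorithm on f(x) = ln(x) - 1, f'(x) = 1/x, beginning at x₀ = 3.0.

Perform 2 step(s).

f(x) = ln(x) - 1
f'(x) = 1/x
x₀ = 3.0

Newton-Raphson formula: x_{n+1} = x_n - f(x_n)/f'(x_n)

Iteration 1:
  f(3.000000) = 0.098612
  f'(3.000000) = 0.333333
  x_1 = 3.000000 - 0.098612/0.333333 = 2.704163
Iteration 2:
  f(2.704163) = -0.005208
  f'(2.704163) = 0.369800
  x_2 = 2.704163 - (-0.005208)/0.369800 = 2.718245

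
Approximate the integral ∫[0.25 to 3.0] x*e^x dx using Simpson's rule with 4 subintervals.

f(x) = x*e^x
a = 0.25, b = 3.0, n = 4
h = (b - a)/n = 0.687500

Simpson's rule: (h/3)[f(x₀) + 4f(x₁) + 2f(x₂) + ... + f(xₙ)]

x_0 = 0.2500, f(x_0) = 0.321006, coefficient = 1
x_1 = 0.9375, f(x_1) = 2.393990, coefficient = 4
x_2 = 1.6250, f(x_2) = 8.252431, coefficient = 2
x_3 = 2.3125, f(x_3) = 23.355423, coefficient = 4
x_4 = 3.0000, f(x_4) = 60.256611, coefficient = 1

I ≈ (0.687500/3) × 180.080130 = 41.268363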